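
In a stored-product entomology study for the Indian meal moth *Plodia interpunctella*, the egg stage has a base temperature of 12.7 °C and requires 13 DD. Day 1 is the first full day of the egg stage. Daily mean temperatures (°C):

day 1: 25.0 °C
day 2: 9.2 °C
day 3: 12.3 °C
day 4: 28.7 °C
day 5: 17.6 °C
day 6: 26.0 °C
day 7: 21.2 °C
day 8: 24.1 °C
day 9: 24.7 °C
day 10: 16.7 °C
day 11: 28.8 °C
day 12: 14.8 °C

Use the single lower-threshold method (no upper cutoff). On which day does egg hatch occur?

day 4

Daily DD above 12.7 °C: 12.3, 0.0, 0.0, 16.0, 4.9, 13.3, 8.5, 11.4, 12.0, 4.0, 16.1, 2.1.
Cumulative: 12.3, 12.3, 12.3, 28.3, 33.2, 46.5, 55.0, 66.4, 78.4, 82.4, 98.5, 100.6.
The total first reaches 13 DD on day 4.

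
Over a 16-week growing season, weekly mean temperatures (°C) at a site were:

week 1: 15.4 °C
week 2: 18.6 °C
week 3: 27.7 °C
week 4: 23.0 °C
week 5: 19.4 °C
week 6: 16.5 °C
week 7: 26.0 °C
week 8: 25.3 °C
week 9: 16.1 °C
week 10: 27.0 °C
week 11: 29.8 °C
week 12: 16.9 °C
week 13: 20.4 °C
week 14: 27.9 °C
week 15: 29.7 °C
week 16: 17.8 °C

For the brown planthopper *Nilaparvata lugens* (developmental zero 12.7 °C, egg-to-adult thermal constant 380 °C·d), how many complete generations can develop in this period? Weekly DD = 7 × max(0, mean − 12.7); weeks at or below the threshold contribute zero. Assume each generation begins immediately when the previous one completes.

2 generations

Weekly DD (7 × max(0, T̄ − 12.7)): 18.9, 41.3, 105.0, 72.1, 46.9, 26.6, 93.1, 88.2, 23.8, 100.1, 119.7, 29.4, 53.9, 106.4, 119.0, 35.7.
Season total = 1080.1 DD.
Complete generations = ⌊1080.1 / 380⌋ = 2.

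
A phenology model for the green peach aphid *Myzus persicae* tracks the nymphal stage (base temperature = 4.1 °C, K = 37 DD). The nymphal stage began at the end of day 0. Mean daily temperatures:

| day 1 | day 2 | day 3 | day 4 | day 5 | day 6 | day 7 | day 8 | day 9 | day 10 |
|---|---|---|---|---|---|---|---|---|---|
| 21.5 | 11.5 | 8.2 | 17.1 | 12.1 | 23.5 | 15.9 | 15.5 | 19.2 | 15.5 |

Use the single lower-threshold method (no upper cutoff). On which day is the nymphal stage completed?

day 4

Daily DD above 4.1 °C: 17.4, 7.4, 4.1, 13.0, 8.0, 19.4, 11.8, 11.4, 15.1, 11.4.
Cumulative: 17.4, 24.8, 28.9, 41.9, 49.9, 69.3, 81.1, 92.5, 107.6, 119.0.
The total first reaches 37 DD on day 4.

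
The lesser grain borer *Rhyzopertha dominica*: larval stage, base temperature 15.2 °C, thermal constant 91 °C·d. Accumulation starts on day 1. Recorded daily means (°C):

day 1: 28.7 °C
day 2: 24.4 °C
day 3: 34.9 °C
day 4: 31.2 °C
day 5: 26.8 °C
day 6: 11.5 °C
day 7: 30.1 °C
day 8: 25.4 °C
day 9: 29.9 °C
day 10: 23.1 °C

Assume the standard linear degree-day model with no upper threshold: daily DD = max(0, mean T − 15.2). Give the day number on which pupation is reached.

day 8

Daily DD above 15.2 °C: 13.5, 9.2, 19.7, 16.0, 11.6, 0.0, 14.9, 10.2, 14.7, 7.9.
Cumulative: 13.5, 22.7, 42.4, 58.4, 70.0, 70.0, 84.9, 95.1, 109.8, 117.7.
The total first reaches 91 DD on day 8.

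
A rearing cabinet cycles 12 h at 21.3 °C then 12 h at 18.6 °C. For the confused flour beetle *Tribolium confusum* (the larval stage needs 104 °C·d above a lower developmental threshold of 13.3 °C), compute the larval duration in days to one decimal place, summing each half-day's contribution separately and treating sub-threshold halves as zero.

15.6 days

Day half: max(0, 21.3 − 13.3) × 0.5 = 8.0 × 0.5 = 4.00 DD.
Night half: max(0, 18.6 − 13.3) × 0.5 = 5.3 × 0.5 = 2.65 DD.
Per 24 h: 6.65 DD/day.
Duration = 104 / 6.65 = 15.639 ≈ 15.6 days.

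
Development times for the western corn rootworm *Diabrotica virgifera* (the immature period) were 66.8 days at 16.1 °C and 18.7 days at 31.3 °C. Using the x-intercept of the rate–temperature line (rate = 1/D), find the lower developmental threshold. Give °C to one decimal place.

10.2 °C

Linear rate model ⇒ the product D·(T − T_b) is constant across temperatures.
66.8·(16.1 − T_b) = 18.7·(31.3 − T_b)
T_b = (66.8·16.1 − 18.7·31.3) / (66.8 − 18.7) = 490.17 / 48.1 = 10.191 °C ≈ 10.2 °C.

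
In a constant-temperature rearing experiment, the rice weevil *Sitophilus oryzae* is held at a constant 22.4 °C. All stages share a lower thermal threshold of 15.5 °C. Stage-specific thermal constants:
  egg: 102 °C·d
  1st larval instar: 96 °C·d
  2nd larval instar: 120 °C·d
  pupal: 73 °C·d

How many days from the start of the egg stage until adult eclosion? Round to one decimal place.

Daily accumulation at 22.4 °C = 22.4 − 15.5 = 6.9 DD/day.
Total K = 102 + 96 + 120 + 73 = 391 DD.
Total duration = 391 / 6.9 = 56.667 ≈ 56.7 days.

56.7 days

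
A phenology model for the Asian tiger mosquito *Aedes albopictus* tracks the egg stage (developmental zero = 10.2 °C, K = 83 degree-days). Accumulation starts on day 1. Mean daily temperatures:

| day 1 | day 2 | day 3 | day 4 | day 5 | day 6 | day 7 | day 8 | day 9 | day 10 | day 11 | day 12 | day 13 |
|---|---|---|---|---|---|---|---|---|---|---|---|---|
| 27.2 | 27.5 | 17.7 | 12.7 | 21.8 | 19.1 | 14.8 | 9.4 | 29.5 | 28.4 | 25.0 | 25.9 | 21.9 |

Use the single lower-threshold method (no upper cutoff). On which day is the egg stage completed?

Daily DD above 10.2 °C: 17.0, 17.3, 7.5, 2.5, 11.6, 8.9, 4.6, 0.0, 19.3, 18.2, 14.8, 15.7, 11.7.
Cumulative: 17.0, 34.3, 41.8, 44.3, 55.9, 64.8, 69.4, 69.4, 88.7, 106.9, 121.7, 137.4, 149.1.
The total first reaches 83 DD on day 9.

day 9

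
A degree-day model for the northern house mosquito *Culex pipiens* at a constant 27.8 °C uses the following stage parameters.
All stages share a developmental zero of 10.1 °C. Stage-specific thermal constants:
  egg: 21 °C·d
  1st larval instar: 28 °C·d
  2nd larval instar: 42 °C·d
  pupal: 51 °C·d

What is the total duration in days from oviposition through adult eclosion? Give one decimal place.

Daily accumulation at 27.8 °C = 27.8 − 10.1 = 17.7 DD/day.
Total K = 21 + 28 + 42 + 51 = 142 DD.
Total duration = 142 / 17.7 = 8.023 ≈ 8.0 days.

8.0 days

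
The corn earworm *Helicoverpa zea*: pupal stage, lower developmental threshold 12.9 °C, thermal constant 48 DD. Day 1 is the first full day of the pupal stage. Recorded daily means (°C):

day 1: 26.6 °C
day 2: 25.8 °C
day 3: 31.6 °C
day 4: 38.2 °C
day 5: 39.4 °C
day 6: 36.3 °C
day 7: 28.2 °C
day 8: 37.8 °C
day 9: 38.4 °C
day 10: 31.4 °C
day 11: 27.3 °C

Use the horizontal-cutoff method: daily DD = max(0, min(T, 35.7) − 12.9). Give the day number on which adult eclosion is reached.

day 4

Daily DD above 12.9 °C (capped at 22.8): 13.7, 12.9, 18.7, 22.8, 22.8, 22.8, 15.3, 22.8, 22.8, 18.5, 14.4.
Cumulative: 13.7, 26.6, 45.3, 68.1, 90.9, 113.7, 129.0, 151.8, 174.6, 193.1, 207.5.
The total first reaches 48 DD on day 4.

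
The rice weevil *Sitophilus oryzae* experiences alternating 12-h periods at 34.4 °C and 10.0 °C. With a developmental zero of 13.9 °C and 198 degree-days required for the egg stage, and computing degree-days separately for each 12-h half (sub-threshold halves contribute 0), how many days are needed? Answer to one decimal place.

Day half: max(0, 34.4 − 13.9) × 0.5 = 20.5 × 0.5 = 10.25 DD.
Night half: max(0, 10.0 − 13.9) × 0.5 = 0.0 × 0.5 = 0.00 DD.
Per 24 h: 10.25 DD/day.
Duration = 198 / 10.25 = 19.317 ≈ 19.3 days.

19.3 days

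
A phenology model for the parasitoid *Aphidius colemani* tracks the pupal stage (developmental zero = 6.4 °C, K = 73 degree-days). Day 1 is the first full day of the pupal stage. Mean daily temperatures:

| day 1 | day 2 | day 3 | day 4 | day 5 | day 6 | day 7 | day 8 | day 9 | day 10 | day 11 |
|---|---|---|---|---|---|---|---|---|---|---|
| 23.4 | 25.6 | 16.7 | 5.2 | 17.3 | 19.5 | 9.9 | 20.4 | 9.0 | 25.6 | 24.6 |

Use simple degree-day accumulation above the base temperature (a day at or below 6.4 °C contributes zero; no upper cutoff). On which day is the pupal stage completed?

day 7

Daily DD above 6.4 °C: 17.0, 19.2, 10.3, 0.0, 10.9, 13.1, 3.5, 14.0, 2.6, 19.2, 18.2.
Cumulative: 17.0, 36.2, 46.5, 46.5, 57.4, 70.5, 74.0, 88.0, 90.6, 109.8, 128.0.
The total first reaches 73 DD on day 7.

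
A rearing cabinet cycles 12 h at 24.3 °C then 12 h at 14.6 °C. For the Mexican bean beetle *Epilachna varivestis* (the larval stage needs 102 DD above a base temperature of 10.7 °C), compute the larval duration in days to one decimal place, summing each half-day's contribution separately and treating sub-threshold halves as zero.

Day half: max(0, 24.3 − 10.7) × 0.5 = 13.6 × 0.5 = 6.80 DD.
Night half: max(0, 14.6 − 10.7) × 0.5 = 3.9 × 0.5 = 1.95 DD.
Per 24 h: 8.75 DD/day.
Duration = 102 / 8.75 = 11.657 ≈ 11.7 days.

11.7 days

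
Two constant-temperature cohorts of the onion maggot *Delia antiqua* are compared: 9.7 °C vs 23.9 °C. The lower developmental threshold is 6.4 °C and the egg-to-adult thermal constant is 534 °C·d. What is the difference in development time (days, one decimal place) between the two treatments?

131.3 days

At 9.7 °C: 534 / (9.7 − 6.4) = 534 / 3.3 = 161.818 d.
At 23.9 °C: 534 / (23.9 − 6.4) = 534 / 17.5 = 30.514 d.
Difference = |161.818 − 30.514| = 131.304 ≈ 131.3 days.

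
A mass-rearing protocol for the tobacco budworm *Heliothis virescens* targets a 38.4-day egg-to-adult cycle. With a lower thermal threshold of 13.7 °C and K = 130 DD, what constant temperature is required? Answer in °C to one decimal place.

Required daily accumulation = 130 / 38.4 = 3.385 DD/day.
T = T_base + 3.385 = 13.7 + 3.385 = 17.085 ≈ 17.1 °C.

17.1 °C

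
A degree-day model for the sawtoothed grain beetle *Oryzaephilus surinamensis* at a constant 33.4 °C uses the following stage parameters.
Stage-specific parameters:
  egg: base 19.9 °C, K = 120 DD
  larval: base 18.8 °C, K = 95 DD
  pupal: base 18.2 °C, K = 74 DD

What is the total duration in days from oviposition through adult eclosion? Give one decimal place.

20.3 days

egg: 120 / (33.4 − 19.9) = 120 / 13.5 = 8.889 d.
larval: 95 / (33.4 − 18.8) = 95 / 14.6 = 6.507 d.
pupal: 74 / (33.4 − 18.2) = 74 / 15.2 = 4.868 d.
Sum = 20.264 ≈ 20.3 days.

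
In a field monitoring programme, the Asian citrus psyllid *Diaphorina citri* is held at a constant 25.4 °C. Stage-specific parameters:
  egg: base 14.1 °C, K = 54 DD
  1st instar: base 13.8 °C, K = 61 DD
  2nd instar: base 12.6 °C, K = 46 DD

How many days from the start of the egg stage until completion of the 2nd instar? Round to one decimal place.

egg: 54 / (25.4 − 14.1) = 54 / 11.3 = 4.779 d.
1st instar: 61 / (25.4 − 13.8) = 61 / 11.6 = 5.259 d.
2nd instar: 46 / (25.4 − 12.6) = 46 / 12.8 = 3.594 d.
Sum = 13.631 ≈ 13.6 days.

13.6 days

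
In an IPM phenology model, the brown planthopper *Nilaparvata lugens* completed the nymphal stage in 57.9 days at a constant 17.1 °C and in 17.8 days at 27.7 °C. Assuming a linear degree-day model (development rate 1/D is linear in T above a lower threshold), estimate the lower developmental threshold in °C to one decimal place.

Linear rate model ⇒ the product D·(T − T_b) is constant across temperatures.
57.9·(17.1 − T_b) = 17.8·(27.7 − T_b)
T_b = (57.9·17.1 − 17.8·27.7) / (57.9 − 17.8) = 497.03 / 40.1 = 12.395 °C ≈ 12.4 °C.

12.4 °C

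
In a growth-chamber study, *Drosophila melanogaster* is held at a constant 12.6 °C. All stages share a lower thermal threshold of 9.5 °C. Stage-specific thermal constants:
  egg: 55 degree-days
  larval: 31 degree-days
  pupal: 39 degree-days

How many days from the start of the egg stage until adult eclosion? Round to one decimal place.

Daily accumulation at 12.6 °C = 12.6 − 9.5 = 3.1 DD/day.
Total K = 55 + 31 + 39 = 125 DD.
Total duration = 125 / 3.1 = 40.323 ≈ 40.3 days.

40.3 days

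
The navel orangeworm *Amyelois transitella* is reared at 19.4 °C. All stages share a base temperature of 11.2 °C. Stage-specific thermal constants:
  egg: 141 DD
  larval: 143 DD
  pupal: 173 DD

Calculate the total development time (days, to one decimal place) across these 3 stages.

55.7 days

Daily accumulation at 19.4 °C = 19.4 − 11.2 = 8.2 DD/day.
Total K = 141 + 143 + 173 = 457 DD.
Total duration = 457 / 8.2 = 55.732 ≈ 55.7 days.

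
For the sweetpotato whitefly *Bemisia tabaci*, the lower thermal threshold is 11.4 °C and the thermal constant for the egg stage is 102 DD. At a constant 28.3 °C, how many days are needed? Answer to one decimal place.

Daily accumulation = 28.3 − 11.4 = 16.9 DD/day.
Duration = 102 / 16.9 = 6.036 ≈ 6.0 days.

6.0 days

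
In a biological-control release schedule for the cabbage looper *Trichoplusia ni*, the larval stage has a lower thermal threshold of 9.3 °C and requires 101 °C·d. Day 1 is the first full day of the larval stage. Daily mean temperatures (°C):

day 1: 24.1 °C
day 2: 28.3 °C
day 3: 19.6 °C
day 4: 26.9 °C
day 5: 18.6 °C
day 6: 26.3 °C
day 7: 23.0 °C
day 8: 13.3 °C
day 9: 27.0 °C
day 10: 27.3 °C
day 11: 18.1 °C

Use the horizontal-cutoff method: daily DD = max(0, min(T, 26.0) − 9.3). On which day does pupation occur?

day 8

Daily DD above 9.3 °C (capped at 16.7): 14.8, 16.7, 10.3, 16.7, 9.3, 16.7, 13.7, 4.0, 16.7, 16.7, 8.8.
Cumulative: 14.8, 31.5, 41.8, 58.5, 67.8, 84.5, 98.2, 102.2, 118.9, 135.6, 144.4.
The total first reaches 101 DD on day 8.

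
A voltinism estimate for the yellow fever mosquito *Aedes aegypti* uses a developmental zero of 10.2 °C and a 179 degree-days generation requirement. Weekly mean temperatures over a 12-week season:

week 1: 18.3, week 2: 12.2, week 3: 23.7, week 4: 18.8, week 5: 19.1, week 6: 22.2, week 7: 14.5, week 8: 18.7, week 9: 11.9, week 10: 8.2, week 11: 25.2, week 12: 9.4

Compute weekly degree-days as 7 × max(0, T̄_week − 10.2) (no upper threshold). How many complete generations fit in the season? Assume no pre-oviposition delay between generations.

Weekly DD (7 × max(0, T̄ − 10.2)): 56.7, 14.0, 94.5, 60.2, 62.3, 84.0, 30.1, 59.5, 11.9, 0.0, 105.0, 0.0.
Season total = 578.2 DD.
Complete generations = ⌊578.2 / 179⌋ = 3.

3 generations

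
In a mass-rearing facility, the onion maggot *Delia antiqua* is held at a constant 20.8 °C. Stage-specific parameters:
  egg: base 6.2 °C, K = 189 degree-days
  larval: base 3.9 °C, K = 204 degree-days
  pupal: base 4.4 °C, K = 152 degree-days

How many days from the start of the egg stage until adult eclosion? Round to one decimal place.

egg: 189 / (20.8 − 6.2) = 189 / 14.6 = 12.945 d.
larval: 204 / (20.8 − 3.9) = 204 / 16.9 = 12.071 d.
pupal: 152 / (20.8 − 4.4) = 152 / 16.4 = 9.268 d.
Sum = 34.285 ≈ 34.3 days.

34.3 days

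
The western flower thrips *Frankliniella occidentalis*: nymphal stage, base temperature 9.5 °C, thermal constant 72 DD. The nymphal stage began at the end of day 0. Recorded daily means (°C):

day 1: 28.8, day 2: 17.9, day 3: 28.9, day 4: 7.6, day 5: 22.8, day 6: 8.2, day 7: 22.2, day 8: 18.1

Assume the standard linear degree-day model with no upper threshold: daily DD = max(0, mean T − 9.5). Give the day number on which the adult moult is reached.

day 7

Daily DD above 9.5 °C: 19.3, 8.4, 19.4, 0.0, 13.3, 0.0, 12.7, 8.6.
Cumulative: 19.3, 27.7, 47.1, 47.1, 60.4, 60.4, 73.1, 81.7.
The total first reaches 72 DD on day 7.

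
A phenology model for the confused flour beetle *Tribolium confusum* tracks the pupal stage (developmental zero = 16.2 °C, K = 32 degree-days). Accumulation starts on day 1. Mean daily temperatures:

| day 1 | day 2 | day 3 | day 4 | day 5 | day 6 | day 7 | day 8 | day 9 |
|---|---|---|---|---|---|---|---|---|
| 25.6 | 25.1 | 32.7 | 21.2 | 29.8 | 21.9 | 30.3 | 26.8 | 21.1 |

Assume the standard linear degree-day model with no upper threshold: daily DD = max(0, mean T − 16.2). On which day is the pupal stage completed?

day 3

Daily DD above 16.2 °C: 9.4, 8.9, 16.5, 5.0, 13.6, 5.7, 14.1, 10.6, 4.9.
Cumulative: 9.4, 18.3, 34.8, 39.8, 53.4, 59.1, 73.2, 83.8, 88.7.
The total first reaches 32 DD on day 3.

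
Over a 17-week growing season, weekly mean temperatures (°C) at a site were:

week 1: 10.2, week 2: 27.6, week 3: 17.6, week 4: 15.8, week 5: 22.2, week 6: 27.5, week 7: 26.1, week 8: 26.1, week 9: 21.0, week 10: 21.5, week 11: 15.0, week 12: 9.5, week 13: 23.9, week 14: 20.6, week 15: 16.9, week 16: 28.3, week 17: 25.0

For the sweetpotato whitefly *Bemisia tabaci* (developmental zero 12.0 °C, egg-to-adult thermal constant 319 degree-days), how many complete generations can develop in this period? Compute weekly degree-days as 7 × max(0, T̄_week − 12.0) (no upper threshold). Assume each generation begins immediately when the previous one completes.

3 generations

Weekly DD (7 × max(0, T̄ − 12.0)): 0.0, 109.2, 39.2, 26.6, 71.4, 108.5, 98.7, 98.7, 63.0, 66.5, 21.0, 0.0, 83.3, 60.2, 34.3, 114.1, 91.0.
Season total = 1085.7 DD.
Complete generations = ⌊1085.7 / 319⌋ = 3.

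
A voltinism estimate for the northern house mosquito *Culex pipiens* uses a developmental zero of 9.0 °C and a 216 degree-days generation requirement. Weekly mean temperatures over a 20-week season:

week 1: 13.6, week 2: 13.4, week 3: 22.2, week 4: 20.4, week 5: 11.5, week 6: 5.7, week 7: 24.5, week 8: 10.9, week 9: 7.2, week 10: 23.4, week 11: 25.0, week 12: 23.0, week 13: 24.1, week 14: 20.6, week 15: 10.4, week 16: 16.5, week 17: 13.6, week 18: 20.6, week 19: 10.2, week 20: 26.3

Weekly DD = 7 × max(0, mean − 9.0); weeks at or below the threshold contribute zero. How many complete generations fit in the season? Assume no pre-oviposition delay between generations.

Weekly DD (7 × max(0, T̄ − 9.0)): 32.2, 30.8, 92.4, 79.8, 17.5, 0.0, 108.5, 13.3, 0.0, 100.8, 112.0, 98.0, 105.7, 81.2, 9.8, 52.5, 32.2, 81.2, 8.4, 121.1.
Season total = 1177.4 DD.
Complete generations = ⌊1177.4 / 216⌋ = 5.

5 generations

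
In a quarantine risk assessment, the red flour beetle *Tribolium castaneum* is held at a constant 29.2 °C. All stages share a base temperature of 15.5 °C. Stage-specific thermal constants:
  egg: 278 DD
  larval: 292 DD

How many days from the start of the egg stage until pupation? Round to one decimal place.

Daily accumulation at 29.2 °C = 29.2 − 15.5 = 13.7 DD/day.
Total K = 278 + 292 = 570 DD.
Total duration = 570 / 13.7 = 41.606 ≈ 41.6 days.

41.6 days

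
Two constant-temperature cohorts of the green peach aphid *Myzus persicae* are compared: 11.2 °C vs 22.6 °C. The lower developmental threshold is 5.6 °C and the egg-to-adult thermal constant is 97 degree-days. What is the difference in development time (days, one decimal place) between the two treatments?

At 11.2 °C: 97 / (11.2 − 5.6) = 97 / 5.6 = 17.321 d.
At 22.6 °C: 97 / (22.6 − 5.6) = 97 / 17.0 = 5.706 d.
Difference = |17.321 − 5.706| = 11.616 ≈ 11.6 days.

11.6 days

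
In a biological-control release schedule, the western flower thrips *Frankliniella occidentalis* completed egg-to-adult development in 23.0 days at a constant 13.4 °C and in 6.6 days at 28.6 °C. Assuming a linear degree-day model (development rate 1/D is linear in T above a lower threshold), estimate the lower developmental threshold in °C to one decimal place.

7.3 °C

Equal thermal constants: D₁(T₁ − T_b) = D₂(T₂ − T_b).
23.0·(13.4 − T_b) = 6.6·(28.6 − T_b)
T_b = (23.0·13.4 − 6.6·28.6) / (23.0 − 6.6) = 119.44 / 16.4 = 7.283 °C ≈ 7.3 °C.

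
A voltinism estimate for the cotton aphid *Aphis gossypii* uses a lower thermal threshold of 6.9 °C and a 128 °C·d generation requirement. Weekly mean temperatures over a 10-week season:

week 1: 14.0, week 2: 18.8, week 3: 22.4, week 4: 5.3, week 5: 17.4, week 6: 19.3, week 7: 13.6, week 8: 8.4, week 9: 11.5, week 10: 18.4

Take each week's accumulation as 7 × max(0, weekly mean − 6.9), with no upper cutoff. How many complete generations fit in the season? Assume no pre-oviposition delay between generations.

Weekly DD (7 × max(0, T̄ − 6.9)): 49.7, 83.3, 108.5, 0.0, 73.5, 86.8, 46.9, 10.5, 32.2, 80.5.
Season total = 571.9 DD.
Complete generations = ⌊571.9 / 128⌋ = 4.

4 generations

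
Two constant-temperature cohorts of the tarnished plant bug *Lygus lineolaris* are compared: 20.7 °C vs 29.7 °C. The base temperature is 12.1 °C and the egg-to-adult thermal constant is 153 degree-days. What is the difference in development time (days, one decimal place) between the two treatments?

9.1 days

At 20.7 °C: 153 / (20.7 − 12.1) = 153 / 8.6 = 17.791 d.
At 29.7 °C: 153 / (29.7 − 12.1) = 153 / 17.6 = 8.693 d.
Difference = |17.791 − 8.693| = 9.098 ≈ 9.1 days.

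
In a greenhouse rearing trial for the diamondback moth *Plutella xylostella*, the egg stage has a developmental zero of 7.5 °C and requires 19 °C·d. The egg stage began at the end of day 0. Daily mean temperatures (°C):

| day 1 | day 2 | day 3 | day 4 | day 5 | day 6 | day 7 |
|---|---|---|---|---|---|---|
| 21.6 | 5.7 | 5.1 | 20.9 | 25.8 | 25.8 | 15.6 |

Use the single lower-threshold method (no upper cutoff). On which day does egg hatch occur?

day 4

Daily DD above 7.5 °C: 14.1, 0.0, 0.0, 13.4, 18.3, 18.3, 8.1.
Cumulative: 14.1, 14.1, 14.1, 27.5, 45.8, 64.1, 72.2.
The total first reaches 19 DD on day 4.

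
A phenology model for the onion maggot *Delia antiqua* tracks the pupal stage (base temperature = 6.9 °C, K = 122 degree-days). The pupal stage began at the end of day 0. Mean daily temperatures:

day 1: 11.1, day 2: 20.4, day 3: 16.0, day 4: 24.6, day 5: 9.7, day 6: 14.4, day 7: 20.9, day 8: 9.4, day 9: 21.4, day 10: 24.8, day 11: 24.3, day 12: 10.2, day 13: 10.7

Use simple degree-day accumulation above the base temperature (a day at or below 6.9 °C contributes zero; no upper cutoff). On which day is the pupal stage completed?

Daily DD above 6.9 °C: 4.2, 13.5, 9.1, 17.7, 2.8, 7.5, 14.0, 2.5, 14.5, 17.9, 17.4, 3.3, 3.8.
Cumulative: 4.2, 17.7, 26.8, 44.5, 47.3, 54.8, 68.8, 71.3, 85.8, 103.7, 121.1, 124.4, 128.2.
The total first reaches 122 DD on day 12.

day 12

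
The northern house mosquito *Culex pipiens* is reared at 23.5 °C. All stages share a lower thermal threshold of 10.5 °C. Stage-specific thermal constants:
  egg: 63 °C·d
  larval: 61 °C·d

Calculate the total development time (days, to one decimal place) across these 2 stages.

Daily accumulation at 23.5 °C = 23.5 − 10.5 = 13.0 DD/day.
Total K = 63 + 61 = 124 DD.
Total duration = 124 / 13.0 = 9.538 ≈ 9.5 days.

9.5 days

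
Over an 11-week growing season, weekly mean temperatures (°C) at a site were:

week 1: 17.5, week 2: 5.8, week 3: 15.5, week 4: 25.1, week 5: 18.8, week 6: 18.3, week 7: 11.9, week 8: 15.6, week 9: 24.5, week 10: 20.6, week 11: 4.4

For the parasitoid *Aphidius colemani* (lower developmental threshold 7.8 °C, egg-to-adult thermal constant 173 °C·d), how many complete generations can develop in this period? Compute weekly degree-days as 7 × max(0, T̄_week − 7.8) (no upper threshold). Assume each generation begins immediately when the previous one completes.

3 generations

Weekly DD (7 × max(0, T̄ − 7.8)): 67.9, 0.0, 53.9, 121.1, 77.0, 73.5, 28.7, 54.6, 116.9, 89.6, 0.0.
Season total = 683.2 DD.
Complete generations = ⌊683.2 / 173⌋ = 3.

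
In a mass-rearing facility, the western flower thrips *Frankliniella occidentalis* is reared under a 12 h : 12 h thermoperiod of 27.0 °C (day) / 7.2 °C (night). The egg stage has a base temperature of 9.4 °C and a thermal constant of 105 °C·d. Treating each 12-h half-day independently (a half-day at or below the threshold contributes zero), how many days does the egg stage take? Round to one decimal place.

11.9 days

Day half: max(0, 27.0 − 9.4) × 0.5 = 17.6 × 0.5 = 8.80 DD.
Night half: max(0, 7.2 − 9.4) × 0.5 = 0.0 × 0.5 = 0.00 DD.
Per 24 h: 8.80 DD/day.
Duration = 105 / 8.80 = 11.932 ≈ 11.9 days.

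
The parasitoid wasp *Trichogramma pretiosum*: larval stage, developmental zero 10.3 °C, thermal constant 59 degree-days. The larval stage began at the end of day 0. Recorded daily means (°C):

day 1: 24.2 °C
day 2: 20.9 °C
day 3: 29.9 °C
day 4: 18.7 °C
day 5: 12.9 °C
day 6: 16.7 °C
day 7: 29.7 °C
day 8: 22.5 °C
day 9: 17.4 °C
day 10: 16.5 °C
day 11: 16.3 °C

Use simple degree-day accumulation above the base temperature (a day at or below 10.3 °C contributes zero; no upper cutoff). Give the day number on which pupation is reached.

day 6

Daily DD above 10.3 °C: 13.9, 10.6, 19.6, 8.4, 2.6, 6.4, 19.4, 12.2, 7.1, 6.2, 6.0.
Cumulative: 13.9, 24.5, 44.1, 52.5, 55.1, 61.5, 80.9, 93.1, 100.2, 106.4, 112.4.
The total first reaches 59 DD on day 6.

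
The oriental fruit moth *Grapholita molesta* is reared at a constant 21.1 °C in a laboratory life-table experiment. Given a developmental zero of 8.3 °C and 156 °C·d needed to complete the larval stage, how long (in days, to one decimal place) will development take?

Daily accumulation = 21.1 − 8.3 = 12.8 DD/day.
Duration = 156 / 12.8 = 12.188 ≈ 12.2 days.

12.2 days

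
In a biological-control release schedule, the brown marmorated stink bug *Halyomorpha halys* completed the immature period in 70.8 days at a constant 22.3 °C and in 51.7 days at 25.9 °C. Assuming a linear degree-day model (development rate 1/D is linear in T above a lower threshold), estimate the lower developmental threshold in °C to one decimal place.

12.6 °C

Equal thermal constants: D₁(T₁ − T_b) = D₂(T₂ − T_b).
70.8·(22.3 − T_b) = 51.7·(25.9 − T_b)
T_b = (70.8·22.3 − 51.7·25.9) / (70.8 − 51.7) = 239.81 / 19.1 = 12.555 °C ≈ 12.6 °C.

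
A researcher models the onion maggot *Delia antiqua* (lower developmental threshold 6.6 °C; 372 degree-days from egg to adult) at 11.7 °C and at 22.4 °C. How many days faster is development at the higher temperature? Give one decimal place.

At 11.7 °C: 372 / (11.7 − 6.6) = 372 / 5.1 = 72.941 d.
At 22.4 °C: 372 / (22.4 − 6.6) = 372 / 15.8 = 23.544 d.
Difference = |72.941 − 23.544| = 49.397 ≈ 49.4 days.

49.4 days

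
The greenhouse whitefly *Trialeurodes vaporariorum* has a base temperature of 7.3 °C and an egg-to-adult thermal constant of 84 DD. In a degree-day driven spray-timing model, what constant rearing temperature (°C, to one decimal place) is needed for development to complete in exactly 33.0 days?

Required daily accumulation = 84 / 33.0 = 2.545 DD/day.
T = T_base + 2.545 = 7.3 + 2.545 = 9.845 ≈ 9.8 °C.

9.8 °C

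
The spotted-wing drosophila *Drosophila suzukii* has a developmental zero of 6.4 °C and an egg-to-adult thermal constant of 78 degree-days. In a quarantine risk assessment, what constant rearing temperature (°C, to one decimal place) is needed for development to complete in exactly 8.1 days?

16.0 °C

Required daily accumulation = 78 / 8.1 = 9.630 DD/day.
T = T_base + 9.630 = 6.4 + 9.630 = 16.030 ≈ 16.0 °C.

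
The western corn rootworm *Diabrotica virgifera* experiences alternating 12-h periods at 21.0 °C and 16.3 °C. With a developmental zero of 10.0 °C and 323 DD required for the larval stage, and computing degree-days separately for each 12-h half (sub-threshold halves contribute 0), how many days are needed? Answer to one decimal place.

37.3 days

Day half: max(0, 21.0 − 10.0) × 0.5 = 11.0 × 0.5 = 5.50 DD.
Night half: max(0, 16.3 − 10.0) × 0.5 = 6.3 × 0.5 = 3.15 DD.
Per 24 h: 8.65 DD/day.
Duration = 323 / 8.65 = 37.341 ≈ 37.3 days.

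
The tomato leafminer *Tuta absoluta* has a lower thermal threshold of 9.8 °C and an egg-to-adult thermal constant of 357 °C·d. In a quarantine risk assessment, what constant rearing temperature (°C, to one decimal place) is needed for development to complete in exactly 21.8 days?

26.2 °C

Required daily accumulation = 357 / 21.8 = 16.376 DD/day.
T = T_base + 16.376 = 9.8 + 16.376 = 26.176 ≈ 26.2 °C.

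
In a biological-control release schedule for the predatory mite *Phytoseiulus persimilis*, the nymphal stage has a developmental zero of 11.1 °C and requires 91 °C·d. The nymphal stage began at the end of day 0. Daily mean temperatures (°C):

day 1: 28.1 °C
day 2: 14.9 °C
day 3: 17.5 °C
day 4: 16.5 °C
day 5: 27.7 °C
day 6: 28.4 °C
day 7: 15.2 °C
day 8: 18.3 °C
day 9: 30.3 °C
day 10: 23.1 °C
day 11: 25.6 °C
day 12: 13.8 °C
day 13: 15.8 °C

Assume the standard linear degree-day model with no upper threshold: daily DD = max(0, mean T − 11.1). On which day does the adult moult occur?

Daily DD above 11.1 °C: 17.0, 3.8, 6.4, 5.4, 16.6, 17.3, 4.1, 7.2, 19.2, 12.0, 14.5, 2.7, 4.7.
Cumulative: 17.0, 20.8, 27.2, 32.6, 49.2, 66.5, 70.6, 77.8, 97.0, 109.0, 123.5, 126.2, 130.9.
The total first reaches 91 DD on day 9.

day 9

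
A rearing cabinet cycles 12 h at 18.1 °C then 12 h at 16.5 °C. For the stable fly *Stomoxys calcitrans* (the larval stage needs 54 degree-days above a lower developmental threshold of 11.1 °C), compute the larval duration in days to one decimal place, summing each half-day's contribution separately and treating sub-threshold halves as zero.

Day half: max(0, 18.1 − 11.1) × 0.5 = 7.0 × 0.5 = 3.50 DD.
Night half: max(0, 16.5 − 11.1) × 0.5 = 5.4 × 0.5 = 2.70 DD.
Per 24 h: 6.20 DD/day.
Duration = 54 / 6.20 = 8.710 ≈ 8.7 days.

8.7 days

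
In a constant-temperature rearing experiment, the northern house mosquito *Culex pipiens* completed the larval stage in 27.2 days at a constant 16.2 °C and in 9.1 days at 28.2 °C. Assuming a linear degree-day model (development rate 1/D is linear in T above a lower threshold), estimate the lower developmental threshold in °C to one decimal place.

Linear rate model ⇒ the product D·(T − T_b) is constant across temperatures.
27.2·(16.2 − T_b) = 9.1·(28.2 − T_b)
T_b = (27.2·16.2 − 9.1·28.2) / (27.2 − 9.1) = 184.02 / 18.1 = 10.167 °C ≈ 10.2 °C.

10.2 °C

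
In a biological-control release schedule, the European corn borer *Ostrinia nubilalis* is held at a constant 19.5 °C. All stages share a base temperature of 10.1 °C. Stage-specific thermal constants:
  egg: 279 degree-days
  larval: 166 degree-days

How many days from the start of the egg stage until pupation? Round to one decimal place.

Daily accumulation at 19.5 °C = 19.5 − 10.1 = 9.4 DD/day.
Total K = 279 + 166 = 445 DD.
Total duration = 445 / 9.4 = 47.340 ≈ 47.3 days.

47.3 days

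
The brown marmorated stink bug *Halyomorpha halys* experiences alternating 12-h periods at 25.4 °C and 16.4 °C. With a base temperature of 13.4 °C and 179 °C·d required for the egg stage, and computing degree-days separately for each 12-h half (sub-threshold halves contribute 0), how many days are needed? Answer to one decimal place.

23.9 days

Day half: max(0, 25.4 − 13.4) × 0.5 = 12.0 × 0.5 = 6.00 DD.
Night half: max(0, 16.4 − 13.4) × 0.5 = 3.0 × 0.5 = 1.50 DD.
Per 24 h: 7.50 DD/day.
Duration = 179 / 7.50 = 23.867 ≈ 23.9 days.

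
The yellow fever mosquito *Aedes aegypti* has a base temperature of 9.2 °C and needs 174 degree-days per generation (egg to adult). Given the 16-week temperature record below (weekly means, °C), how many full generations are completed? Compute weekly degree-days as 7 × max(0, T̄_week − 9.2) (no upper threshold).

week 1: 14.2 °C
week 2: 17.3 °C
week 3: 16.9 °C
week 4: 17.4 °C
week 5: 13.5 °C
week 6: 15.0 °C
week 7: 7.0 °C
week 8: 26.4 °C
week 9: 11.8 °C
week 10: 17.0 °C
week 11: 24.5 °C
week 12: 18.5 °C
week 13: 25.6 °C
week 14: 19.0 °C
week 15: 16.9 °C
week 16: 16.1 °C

Weekly DD (7 × max(0, T̄ − 9.2)): 35.0, 56.7, 53.9, 57.4, 30.1, 40.6, 0.0, 120.4, 18.2, 54.6, 107.1, 65.1, 114.8, 68.6, 53.9, 48.3.
Season total = 924.7 DD.
Complete generations = ⌊924.7 / 174⌋ = 5.

5 generations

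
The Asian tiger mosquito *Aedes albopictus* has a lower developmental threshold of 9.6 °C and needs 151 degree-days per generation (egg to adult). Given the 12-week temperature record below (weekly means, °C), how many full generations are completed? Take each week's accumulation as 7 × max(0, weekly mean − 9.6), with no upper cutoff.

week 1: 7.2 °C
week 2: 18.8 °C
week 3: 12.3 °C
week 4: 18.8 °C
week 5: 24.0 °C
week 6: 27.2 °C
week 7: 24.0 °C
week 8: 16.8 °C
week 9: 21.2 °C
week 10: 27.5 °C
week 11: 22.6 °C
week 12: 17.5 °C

5 generations

Weekly DD (7 × max(0, T̄ − 9.6)): 0.0, 64.4, 18.9, 64.4, 100.8, 123.2, 100.8, 50.4, 81.2, 125.3, 91.0, 55.3.
Season total = 875.7 DD.
Complete generations = ⌊875.7 / 151⌋ = 5.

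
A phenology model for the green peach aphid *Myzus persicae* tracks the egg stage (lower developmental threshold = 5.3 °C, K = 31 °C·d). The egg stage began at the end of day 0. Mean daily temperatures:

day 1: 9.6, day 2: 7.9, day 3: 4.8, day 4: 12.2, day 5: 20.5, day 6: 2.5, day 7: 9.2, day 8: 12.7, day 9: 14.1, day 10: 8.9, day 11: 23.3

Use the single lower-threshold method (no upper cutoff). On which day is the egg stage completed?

Daily DD above 5.3 °C: 4.3, 2.6, 0.0, 6.9, 15.2, 0.0, 3.9, 7.4, 8.8, 3.6, 18.0.
Cumulative: 4.3, 6.9, 6.9, 13.8, 29.0, 29.0, 32.9, 40.3, 49.1, 52.7, 70.7.
The total first reaches 31 DD on day 7.

day 7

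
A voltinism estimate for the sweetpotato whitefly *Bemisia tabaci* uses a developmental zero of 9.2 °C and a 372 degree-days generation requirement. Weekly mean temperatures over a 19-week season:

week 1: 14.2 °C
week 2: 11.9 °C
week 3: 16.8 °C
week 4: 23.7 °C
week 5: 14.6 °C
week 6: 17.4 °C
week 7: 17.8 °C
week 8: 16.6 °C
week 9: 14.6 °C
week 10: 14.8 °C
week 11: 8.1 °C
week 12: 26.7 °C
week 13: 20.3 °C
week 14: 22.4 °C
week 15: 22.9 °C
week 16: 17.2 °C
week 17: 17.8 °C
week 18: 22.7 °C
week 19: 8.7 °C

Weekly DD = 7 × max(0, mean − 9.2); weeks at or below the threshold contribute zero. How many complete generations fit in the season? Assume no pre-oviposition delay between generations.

2 generations

Weekly DD (7 × max(0, T̄ − 9.2)): 35.0, 18.9, 53.2, 101.5, 37.8, 57.4, 60.2, 51.8, 37.8, 39.2, 0.0, 122.5, 77.7, 92.4, 95.9, 56.0, 60.2, 94.5, 0.0.
Season total = 1092.0 DD.
Complete generations = ⌊1092.0 / 372⌋ = 2.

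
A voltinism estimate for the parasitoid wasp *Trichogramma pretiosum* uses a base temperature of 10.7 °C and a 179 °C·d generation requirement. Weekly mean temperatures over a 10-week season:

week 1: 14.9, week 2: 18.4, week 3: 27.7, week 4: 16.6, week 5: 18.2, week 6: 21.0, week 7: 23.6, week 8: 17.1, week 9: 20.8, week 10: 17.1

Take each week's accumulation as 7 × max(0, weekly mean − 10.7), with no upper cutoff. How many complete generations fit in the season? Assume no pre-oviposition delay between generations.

Weekly DD (7 × max(0, T̄ − 10.7)): 29.4, 53.9, 119.0, 41.3, 52.5, 72.1, 90.3, 44.8, 70.7, 44.8.
Season total = 618.8 DD.
Complete generations = ⌊618.8 / 179⌋ = 3.

3 generations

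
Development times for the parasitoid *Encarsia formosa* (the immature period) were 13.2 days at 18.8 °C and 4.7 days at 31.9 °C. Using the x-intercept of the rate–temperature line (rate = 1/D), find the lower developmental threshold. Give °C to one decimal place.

11.6 °C

Linear rate model ⇒ the product D·(T − T_b) is constant across temperatures.
13.2·(18.8 − T_b) = 4.7·(31.9 − T_b)
T_b = (13.2·18.8 − 4.7·31.9) / (13.2 − 4.7) = 98.23 / 8.5 = 11.556 °C ≈ 11.6 °C.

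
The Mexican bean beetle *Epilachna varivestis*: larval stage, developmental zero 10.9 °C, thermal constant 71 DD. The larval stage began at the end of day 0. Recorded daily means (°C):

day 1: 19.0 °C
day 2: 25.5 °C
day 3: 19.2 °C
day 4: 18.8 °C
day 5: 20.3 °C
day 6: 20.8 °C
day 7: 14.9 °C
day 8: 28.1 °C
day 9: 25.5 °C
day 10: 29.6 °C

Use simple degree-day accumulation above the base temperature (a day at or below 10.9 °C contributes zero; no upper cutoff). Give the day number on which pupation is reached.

day 8

Daily DD above 10.9 °C: 8.1, 14.6, 8.3, 7.9, 9.4, 9.9, 4.0, 17.2, 14.6, 18.7.
Cumulative: 8.1, 22.7, 31.0, 38.9, 48.3, 58.2, 62.2, 79.4, 94.0, 112.7.
The total first reaches 71 DD on day 8.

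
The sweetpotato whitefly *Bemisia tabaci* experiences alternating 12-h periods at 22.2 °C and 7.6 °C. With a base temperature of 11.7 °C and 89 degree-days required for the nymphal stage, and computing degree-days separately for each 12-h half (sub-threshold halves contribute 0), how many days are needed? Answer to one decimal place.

17.0 days

Day half: max(0, 22.2 − 11.7) × 0.5 = 10.5 × 0.5 = 5.25 DD.
Night half: max(0, 7.6 − 11.7) × 0.5 = 0.0 × 0.5 = 0.00 DD.
Per 24 h: 5.25 DD/day.
Duration = 89 / 5.25 = 16.952 ≈ 17.0 days.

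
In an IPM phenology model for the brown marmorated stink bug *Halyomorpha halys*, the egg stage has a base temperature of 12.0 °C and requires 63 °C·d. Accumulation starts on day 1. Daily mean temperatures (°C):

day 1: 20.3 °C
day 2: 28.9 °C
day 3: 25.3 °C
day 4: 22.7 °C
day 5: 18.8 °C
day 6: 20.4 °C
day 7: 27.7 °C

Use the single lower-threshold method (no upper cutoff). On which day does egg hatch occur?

day 6

Daily DD above 12.0 °C: 8.3, 16.9, 13.3, 10.7, 6.8, 8.4, 15.7.
Cumulative: 8.3, 25.2, 38.5, 49.2, 56.0, 64.4, 80.1.
The total first reaches 63 DD on day 6.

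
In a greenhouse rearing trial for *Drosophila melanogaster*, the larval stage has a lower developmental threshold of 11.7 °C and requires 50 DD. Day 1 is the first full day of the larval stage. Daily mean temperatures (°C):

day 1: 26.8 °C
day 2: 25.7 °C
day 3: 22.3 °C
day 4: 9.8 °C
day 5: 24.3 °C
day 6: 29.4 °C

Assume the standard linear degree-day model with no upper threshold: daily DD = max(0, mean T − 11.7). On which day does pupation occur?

Daily DD above 11.7 °C: 15.1, 14.0, 10.6, 0.0, 12.6, 17.7.
Cumulative: 15.1, 29.1, 39.7, 39.7, 52.3, 70.0.
The total first reaches 50 DD on day 5.

day 5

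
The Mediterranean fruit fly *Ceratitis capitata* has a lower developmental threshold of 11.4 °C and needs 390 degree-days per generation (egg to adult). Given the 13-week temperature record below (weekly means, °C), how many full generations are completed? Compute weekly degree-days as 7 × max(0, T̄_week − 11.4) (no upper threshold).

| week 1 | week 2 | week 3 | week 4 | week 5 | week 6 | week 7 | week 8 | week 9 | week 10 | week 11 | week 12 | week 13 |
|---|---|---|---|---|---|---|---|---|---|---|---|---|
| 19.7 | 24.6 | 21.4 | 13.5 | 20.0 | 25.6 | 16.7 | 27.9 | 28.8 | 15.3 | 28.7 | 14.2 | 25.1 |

Weekly DD (7 × max(0, T̄ − 11.4)): 58.1, 92.4, 70.0, 14.7, 60.2, 99.4, 37.1, 115.5, 121.8, 27.3, 121.1, 19.6, 95.9.
Season total = 933.1 DD.
Complete generations = ⌊933.1 / 390⌋ = 2.

2 generations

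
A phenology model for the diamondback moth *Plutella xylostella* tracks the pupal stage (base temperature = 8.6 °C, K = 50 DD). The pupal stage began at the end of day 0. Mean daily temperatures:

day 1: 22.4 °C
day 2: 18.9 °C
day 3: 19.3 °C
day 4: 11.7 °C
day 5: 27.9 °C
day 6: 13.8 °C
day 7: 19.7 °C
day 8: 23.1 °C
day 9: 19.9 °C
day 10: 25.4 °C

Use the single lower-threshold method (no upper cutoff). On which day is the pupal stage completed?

Daily DD above 8.6 °C: 13.8, 10.3, 10.7, 3.1, 19.3, 5.2, 11.1, 14.5, 11.3, 16.8.
Cumulative: 13.8, 24.1, 34.8, 37.9, 57.2, 62.4, 73.5, 88.0, 99.3, 116.1.
The total first reaches 50 DD on day 5.

day 5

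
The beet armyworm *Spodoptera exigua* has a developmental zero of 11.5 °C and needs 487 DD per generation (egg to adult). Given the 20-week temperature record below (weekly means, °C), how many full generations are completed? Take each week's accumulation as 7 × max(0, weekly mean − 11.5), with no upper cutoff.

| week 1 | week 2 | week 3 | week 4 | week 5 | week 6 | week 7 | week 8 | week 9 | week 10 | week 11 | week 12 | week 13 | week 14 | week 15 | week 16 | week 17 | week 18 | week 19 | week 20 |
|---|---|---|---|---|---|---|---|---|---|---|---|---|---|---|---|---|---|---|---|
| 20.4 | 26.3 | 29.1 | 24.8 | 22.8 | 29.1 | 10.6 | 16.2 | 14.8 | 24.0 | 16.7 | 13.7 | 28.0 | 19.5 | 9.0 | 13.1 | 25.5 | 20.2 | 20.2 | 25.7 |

Weekly DD (7 × max(0, T̄ − 11.5)): 62.3, 103.6, 123.2, 93.1, 79.1, 123.2, 0.0, 32.9, 23.1, 87.5, 36.4, 15.4, 115.5, 56.0, 0.0, 11.2, 98.0, 60.9, 60.9, 99.4.
Season total = 1281.7 DD.
Complete generations = ⌊1281.7 / 487⌋ = 2.

2 generations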